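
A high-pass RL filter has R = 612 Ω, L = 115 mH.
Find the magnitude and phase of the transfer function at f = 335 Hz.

Step 1 — Angular frequency: ω = 2π·335 = 2105 rad/s.
Step 2 — Transfer function: H(jω) = jωL/(R + jωL).
Step 3 — Numerator jωL = j·242.1; denominator R + jωL = 612 + j242.1.
Step 4 — H = 0.1353 + j0.342.
Step 5 — Magnitude: |H| = 0.3678 (-8.7 dB); phase: φ = 68.4°.

|H| = 0.3678 (-8.7 dB), φ = 68.4°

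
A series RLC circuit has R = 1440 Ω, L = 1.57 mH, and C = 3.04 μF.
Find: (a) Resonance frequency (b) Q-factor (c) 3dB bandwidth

Step 1 — Resonance condition Im(Z)=0 gives ω₀ = 1/√(LC).
Step 2 — ω₀ = 1/√(0.00157·3.04e-06) = 1.447e+04 rad/s.
Step 3 — f₀ = ω₀/(2π) = 2304 Hz.
Step 4 — Series Q: Q = ω₀L/R = 1.447e+04·0.00157/1440 = 0.01578.
Step 5 — 3dB bandwidth: Δω = ω₀/Q = 9.172e+05 rad/s; BW = Δω/(2π) = 1.46e+05 Hz.

(a) f₀ = 2304 Hz  (b) Q = 0.01578  (c) BW = 1.46e+05 Hz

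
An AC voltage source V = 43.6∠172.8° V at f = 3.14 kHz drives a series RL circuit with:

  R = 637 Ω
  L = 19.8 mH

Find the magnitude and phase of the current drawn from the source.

Step 1 — Angular frequency: ω = 2π·f = 2π·3140 = 1.973e+04 rad/s.
Step 2 — Component impedances:
  R: Z = R = 637 Ω
  L: Z = jωL = j·1.973e+04·0.0198 = 0 + j390.6 Ω
Step 3 — Series combination: Z_total = R + L = 637 + j390.6 Ω = 747.2∠31.5° Ω.
Step 4 — Source phasor: V = 43.6∠172.8° V = -43.26 + j5.465 V.
Step 5 — Ohm's law: I = V / Z_total = (-43.26 + j5.465) / (637 + j390.6) = -0.04552 + j0.0365 A.
Step 6 — Convert to polar: |I| = 0.05835 A, ∠I = 141.3°.

I = 0.05835∠141.3° A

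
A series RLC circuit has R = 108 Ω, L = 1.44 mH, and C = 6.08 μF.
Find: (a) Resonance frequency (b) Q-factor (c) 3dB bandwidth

Step 1 — Resonance: ω₀ = 1/√(LC) = 1/√(0.00144·6.08e-06) = 1.069e+04 rad/s.
Step 2 — f₀ = ω₀/(2π) = 1701 Hz.
Step 3 — Series Q: Q = ω₀L/R = 1.069e+04·0.00144/108 = 0.1425.
Step 4 — Bandwidth: Δω = ω₀/Q = 7.5e+04 rad/s; BW = Δω/(2π) = 1.194e+04 Hz.

(a) f₀ = 1701 Hz  (b) Q = 0.1425  (c) BW = 1.194e+04 Hz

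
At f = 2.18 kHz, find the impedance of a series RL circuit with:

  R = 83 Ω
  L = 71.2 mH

Step 1 — Angular frequency: ω = 2π·f = 2π·2180 = 1.37e+04 rad/s.
Step 2 — Component impedances:
  R: Z = R = 83 Ω
  L: Z = jωL = j·1.37e+04·0.0712 = 0 + j975.3 Ω
Step 3 — Series combination: Z_total = R + L = 83 + j975.3 Ω = 978.8∠85.1° Ω.

Z = 83 + j975.3 Ω = 978.8∠85.1° Ω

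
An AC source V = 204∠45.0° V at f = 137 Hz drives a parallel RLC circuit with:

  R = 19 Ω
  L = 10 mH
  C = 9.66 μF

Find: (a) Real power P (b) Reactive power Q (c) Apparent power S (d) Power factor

Step 1 — Angular frequency: ω = 2π·f = 2π·137 = 860.8 rad/s.
Step 2 — Component impedances:
  R: Z = R = 19 Ω
  L: Z = jωL = j·860.8·0.01 = 0 + j8.608 Ω
  C: Z = 1/(jωC) = -j/(ω·C) = 0 - j120.3 Ω
Step 3 — Parallel combination: 1/Z_total = 1/R + 1/L + 1/C; Z_total = 3.654 + j7.488 Ω = 8.332∠64.0° Ω.
Step 4 — Source phasor: V = 204∠45.0° V = 144.2 + j144.2 V.
Step 5 — Current: I = V / Z = 23.15 - j7.966 A = 24.48∠-19.0° A.
Step 6 — Complex power: S = V·I* = 2190 + j4489 VA.
Step 7 — Real power: P = Re(S) = 2190 W.
Step 8 — Reactive power: Q = Im(S) = 4489 VAR.
Step 9 — Apparent power: |S| = 4994 VA.
Step 10 — Power factor: PF = P/|S| = 0.4386 (lagging).

(a) P = 2190 W  (b) Q = 4489 VAR  (c) S = 4994 VA  (d) PF = 0.4386 (lagging)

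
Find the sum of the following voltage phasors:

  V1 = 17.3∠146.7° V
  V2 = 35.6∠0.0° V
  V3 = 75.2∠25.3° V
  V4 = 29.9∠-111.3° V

Step 1 — Convert each phasor to rectangular form:
  V1 = 17.3·(cos(146.7°) + j·sin(146.7°)) = -14.46 + j9.498 V
  V2 = 35.6·(cos(0.0°) + j·sin(0.0°)) = 35.6 V
  V3 = 75.2·(cos(25.3°) + j·sin(25.3°)) = 67.99 + j32.14 V
  V4 = 29.9·(cos(-111.3°) + j·sin(-111.3°)) = -10.86 - j27.86 V
Step 2 — Sum components: V_total = 78.27 + j13.78 V.
Step 3 — Convert to polar: |V_total| = 79.47 V, ∠V_total = 10.0°.

V_total = 79.47∠10.0° V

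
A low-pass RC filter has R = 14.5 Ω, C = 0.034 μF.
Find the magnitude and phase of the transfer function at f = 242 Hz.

Step 1 — Angular frequency: ω = 2π·242 = 1521 rad/s.
Step 2 — Transfer function: H(jω) = 1/(1 + jωRC).
Step 3 — Denominator: 1 + jωRC = 1 + j·1521·14.5·3.4e-08 = 1 + j0.0007496.
Step 4 — H = 1 - j0.0007496.
Step 5 — Magnitude: |H| = 1 (-0.0 dB); phase: φ = -0.0°.

|H| = 1 (-0.0 dB), φ = -0.0°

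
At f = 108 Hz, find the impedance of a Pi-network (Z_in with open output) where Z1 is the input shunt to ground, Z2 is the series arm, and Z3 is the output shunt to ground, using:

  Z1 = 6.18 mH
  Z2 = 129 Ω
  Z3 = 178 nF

Step 1 — Angular frequency: ω = 2π·f = 2π·108 = 678.6 rad/s.
Step 2 — Component impedances:
  Z1: Z = jωL = j·678.6·0.00618 = 0 + j4.194 Ω
  Z2: Z = R = 129 Ω
  Z3: Z = 1/(jωC) = -j/(ω·C) = 0 - j8279 Ω
Step 3 — With open output, the series arm Z2 and the output shunt Z3 appear in series to ground: Z2 + Z3 = 129 - j8279 Ω.
Step 4 — Parallel with input shunt Z1: Z_in = Z1 || (Z2 + Z3) = 3.312e-05 + j4.196 Ω = 4.196∠90.0° Ω.

Z = 3.312e-05 + j4.196 Ω = 4.196∠90.0° Ω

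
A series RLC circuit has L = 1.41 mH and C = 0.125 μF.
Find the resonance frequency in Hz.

Step 1 — Resonance condition Im(Z)=0 gives ω₀ = 1/√(LC).
Step 2 — ω₀ = 1/√(0.00141·1.25e-07) = 7.532e+04 rad/s.
Step 3 — f₀ = ω₀/(2π) = 1.199e+04 Hz.

f₀ = 1.199e+04 Hz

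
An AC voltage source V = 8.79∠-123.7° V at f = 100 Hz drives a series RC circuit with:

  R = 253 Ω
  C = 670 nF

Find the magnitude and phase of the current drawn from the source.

Step 1 — Angular frequency: ω = 2π·f = 2π·100 = 628.3 rad/s.
Step 2 — Component impedances:
  R: Z = R = 253 Ω
  C: Z = 1/(jωC) = -j/(ω·C) = 0 - j2375 Ω
Step 3 — Series combination: Z_total = R + C = 253 - j2375 Ω = 2389∠-83.9° Ω.
Step 4 — Source phasor: V = 8.79∠-123.7° V = -4.877 - j7.313 V.
Step 5 — Ohm's law: I = V / Z_total = (-4.877 - j7.313) / (253 - j2375) = 0.002828 - j0.002354 A.
Step 6 — Convert to polar: |I| = 0.00368 A, ∠I = -39.8°.

I = 0.00368∠-39.8° A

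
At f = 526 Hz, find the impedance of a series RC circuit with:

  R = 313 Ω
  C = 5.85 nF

Step 1 — Angular frequency: ω = 2π·f = 2π·526 = 3305 rad/s.
Step 2 — Component impedances:
  R: Z = R = 313 Ω
  C: Z = 1/(jωC) = -j/(ω·C) = 0 - j5.172e+04 Ω
Step 3 — Series combination: Z_total = R + C = 313 - j5.172e+04 Ω = 5.172e+04∠-89.7° Ω.

Z = 313 - j5.172e+04 Ω = 5.172e+04∠-89.7° Ω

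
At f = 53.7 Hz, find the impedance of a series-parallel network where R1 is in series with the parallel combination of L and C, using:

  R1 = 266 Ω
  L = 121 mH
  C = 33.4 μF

Step 1 — Angular frequency: ω = 2π·f = 2π·53.7 = 337.4 rad/s.
Step 2 — Component impedances:
  R1: Z = R = 266 Ω
  L: Z = jωL = j·337.4·0.121 = 0 + j40.83 Ω
  C: Z = 1/(jωC) = -j/(ω·C) = 0 - j88.74 Ω
Step 3 — Parallel branch: L || C = 1/(1/L + 1/C) = 0 + j75.62 Ω.
Step 4 — Series with R1: Z_total = R1 + (L || C) = 266 + j75.62 Ω = 276.5∠15.9° Ω.

Z = 266 + j75.62 Ω = 276.5∠15.9° Ω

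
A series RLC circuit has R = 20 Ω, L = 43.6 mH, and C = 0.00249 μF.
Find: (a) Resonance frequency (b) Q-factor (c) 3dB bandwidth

Step 1 — Resonance: ω₀ = 1/√(LC) = 1/√(0.0436·2.49e-09) = 9.597e+04 rad/s.
Step 2 — f₀ = ω₀/(2π) = 1.527e+04 Hz.
Step 3 — Series Q: Q = ω₀L/R = 9.597e+04·0.0436/20 = 209.2.
Step 4 — Bandwidth: Δω = ω₀/Q = 458.7 rad/s; BW = Δω/(2π) = 73.01 Hz.

(a) f₀ = 1.527e+04 Hz  (b) Q = 209.2  (c) BW = 73.01 Hz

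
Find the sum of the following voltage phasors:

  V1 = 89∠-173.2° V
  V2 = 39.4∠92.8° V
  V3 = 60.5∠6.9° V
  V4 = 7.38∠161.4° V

Step 1 — Convert each phasor to rectangular form:
  V1 = 89·(cos(-173.2°) + j·sin(-173.2°)) = -88.37 - j10.54 V
  V2 = 39.4·(cos(92.8°) + j·sin(92.8°)) = -1.925 + j39.35 V
  V3 = 60.5·(cos(6.9°) + j·sin(6.9°)) = 60.06 + j7.268 V
  V4 = 7.38·(cos(161.4°) + j·sin(161.4°)) = -6.995 + j2.354 V
Step 2 — Sum components: V_total = -37.23 + j38.44 V.
Step 3 — Convert to polar: |V_total| = 53.51 V, ∠V_total = 134.1°.

V_total = 53.51∠134.1° V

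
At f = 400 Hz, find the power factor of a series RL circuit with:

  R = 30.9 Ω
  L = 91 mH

Step 1 — Angular frequency: ω = 2π·f = 2π·400 = 2513 rad/s.
Step 2 — Component impedances:
  R: Z = R = 30.9 Ω
  L: Z = jωL = j·2513·0.091 = 0 + j228.7 Ω
Step 3 — Series combination: Z_total = R + L = 30.9 + j228.7 Ω = 230.8∠82.3° Ω.
Step 4 — Power factor: PF = cos(φ) = Re(Z)/|Z| = 30.9/230.8 = 0.1339.
Step 5 — Type: Im(Z) = 228.7 ⇒ lagging (phase φ = 82.3°).

PF = 0.1339 (lagging, φ = 82.3°)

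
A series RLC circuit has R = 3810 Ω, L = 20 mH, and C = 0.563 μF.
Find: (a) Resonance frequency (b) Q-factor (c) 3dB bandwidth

Step 1 — Resonance condition Im(Z)=0 gives ω₀ = 1/√(LC).
Step 2 — ω₀ = 1/√(0.02·5.63e-07) = 9424 rad/s.
Step 3 — f₀ = ω₀/(2π) = 1500 Hz.
Step 4 — Series Q: Q = ω₀L/R = 9424·0.02/3810 = 0.04947.
Step 5 — 3dB bandwidth: Δω = ω₀/Q = 1.905e+05 rad/s; BW = Δω/(2π) = 3.032e+04 Hz.

(a) f₀ = 1500 Hz  (b) Q = 0.04947  (c) BW = 3.032e+04 Hz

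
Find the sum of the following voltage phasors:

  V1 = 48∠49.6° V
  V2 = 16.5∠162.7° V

Step 1 — Convert each phasor to rectangular form:
  V1 = 48·(cos(49.6°) + j·sin(49.6°)) = 31.11 + j36.55 V
  V2 = 16.5·(cos(162.7°) + j·sin(162.7°)) = -15.75 + j4.907 V
Step 2 — Sum components: V_total = 15.36 + j41.46 V.
Step 3 — Convert to polar: |V_total| = 44.21 V, ∠V_total = 69.7°.

V_total = 44.21∠69.7° V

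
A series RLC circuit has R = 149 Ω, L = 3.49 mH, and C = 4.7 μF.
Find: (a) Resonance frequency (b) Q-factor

Step 1 — Resonance condition Im(Z)=0 gives ω₀ = 1/√(LC).
Step 2 — ω₀ = 1/√(0.00349·4.7e-06) = 7808 rad/s.
Step 3 — f₀ = ω₀/(2π) = 1243 Hz.
Step 4 — Series Q: Q = ω₀L/R = 7808·0.00349/149 = 0.1829.

(a) f₀ = 1243 Hz  (b) Q = 0.1829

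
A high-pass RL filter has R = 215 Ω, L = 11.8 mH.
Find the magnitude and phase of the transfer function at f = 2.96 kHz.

Step 1 — Angular frequency: ω = 2π·2960 = 1.86e+04 rad/s.
Step 2 — Transfer function: H(jω) = jωL/(R + jωL).
Step 3 — Numerator jωL = j·219.5; denominator R + jωL = 215 + j219.5.
Step 4 — H = 0.5103 + j0.4999.
Step 5 — Magnitude: |H| = 0.7143 (-2.9 dB); phase: φ = 44.4°.

|H| = 0.7143 (-2.9 dB), φ = 44.4°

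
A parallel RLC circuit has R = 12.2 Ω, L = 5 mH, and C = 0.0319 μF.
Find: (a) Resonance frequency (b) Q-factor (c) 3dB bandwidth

Step 1 — Resonance: ω₀ = 1/√(LC) = 1/√(0.005·3.19e-08) = 7.918e+04 rad/s.
Step 2 — f₀ = ω₀/(2π) = 1.26e+04 Hz.
Step 3 — Parallel Q: Q = R/(ω₀L) = 12.2/(7.918e+04·0.005) = 0.03082.
Step 4 — Bandwidth: Δω = ω₀/Q = 2.57e+06 rad/s; BW = Δω/(2π) = 4.089e+05 Hz.

(a) f₀ = 1.26e+04 Hz  (b) Q = 0.03082  (c) BW = 4.089e+05 Hz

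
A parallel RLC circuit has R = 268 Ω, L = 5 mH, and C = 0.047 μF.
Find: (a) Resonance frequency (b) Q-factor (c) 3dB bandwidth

Step 1 — Resonance: ω₀ = 1/√(LC) = 1/√(0.005·4.7e-08) = 6.523e+04 rad/s.
Step 2 — f₀ = ω₀/(2π) = 1.038e+04 Hz.
Step 3 — Parallel Q: Q = R/(ω₀L) = 268/(6.523e+04·0.005) = 0.8217.
Step 4 — Bandwidth: Δω = ω₀/Q = 7.939e+04 rad/s; BW = Δω/(2π) = 1.264e+04 Hz.

(a) f₀ = 1.038e+04 Hz  (b) Q = 0.8217  (c) BW = 1.264e+04 Hz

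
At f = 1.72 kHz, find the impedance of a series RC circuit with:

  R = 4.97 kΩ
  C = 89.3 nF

Step 1 — Angular frequency: ω = 2π·f = 2π·1720 = 1.081e+04 rad/s.
Step 2 — Component impedances:
  R: Z = R = 4970 Ω
  C: Z = 1/(jωC) = -j/(ω·C) = 0 - j1036 Ω
Step 3 — Series combination: Z_total = R + C = 4970 - j1036 Ω = 5077∠-11.8° Ω.

Z = 4970 - j1036 Ω = 5077∠-11.8° Ω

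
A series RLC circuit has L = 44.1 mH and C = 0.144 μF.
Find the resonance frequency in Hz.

Step 1 — Resonance condition Im(Z)=0 gives ω₀ = 1/√(LC).
Step 2 — ω₀ = 1/√(0.0441·1.44e-07) = 1.255e+04 rad/s.
Step 3 — f₀ = ω₀/(2π) = 1997 Hz.

f₀ = 1997 Hz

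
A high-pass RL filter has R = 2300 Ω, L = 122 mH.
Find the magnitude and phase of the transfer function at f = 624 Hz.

Step 1 — Angular frequency: ω = 2π·624 = 3921 rad/s.
Step 2 — Transfer function: H(jω) = jωL/(R + jωL).
Step 3 — Numerator jωL = j·478.3; denominator R + jωL = 2300 + j478.3.
Step 4 — H = 0.04146 + j0.1993.
Step 5 — Magnitude: |H| = 0.2036 (-13.8 dB); phase: φ = 78.3°.

|H| = 0.2036 (-13.8 dB), φ = 78.3°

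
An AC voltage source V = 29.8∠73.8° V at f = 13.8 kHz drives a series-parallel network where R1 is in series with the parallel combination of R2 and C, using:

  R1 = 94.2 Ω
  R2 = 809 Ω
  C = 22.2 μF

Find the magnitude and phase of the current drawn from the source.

Step 1 — Angular frequency: ω = 2π·f = 2π·1.38e+04 = 8.671e+04 rad/s.
Step 2 — Component impedances:
  R1: Z = R = 94.2 Ω
  R2: Z = R = 809 Ω
  C: Z = 1/(jωC) = -j/(ω·C) = 0 - j0.5195 Ω
Step 3 — Parallel branch: R2 || C = 1/(1/R2 + 1/C) = 0.0003336 - j0.5195 Ω.
Step 4 — Series with R1: Z_total = R1 + (R2 || C) = 94.2 - j0.5195 Ω = 94.2∠-0.3° Ω.
Step 5 — Source phasor: V = 29.8∠73.8° V = 8.314 + j28.62 V.
Step 6 — Ohm's law: I = V / Z_total = (8.314 + j28.62) / (94.2 - j0.5195) = 0.08658 + j0.3043 A.
Step 7 — Convert to polar: |I| = 0.3163 A, ∠I = 74.1°.

I = 0.3163∠74.1° A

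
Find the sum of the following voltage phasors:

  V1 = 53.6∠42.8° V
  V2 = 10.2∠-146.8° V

Step 1 — Convert each phasor to rectangular form:
  V1 = 53.6·(cos(42.8°) + j·sin(42.8°)) = 39.33 + j36.42 V
  V2 = 10.2·(cos(-146.8°) + j·sin(-146.8°)) = -8.535 - j5.585 V
Step 2 — Sum components: V_total = 30.79 + j30.83 V.
Step 3 — Convert to polar: |V_total| = 43.58 V, ∠V_total = 45.0°.

V_total = 43.58∠45.0° V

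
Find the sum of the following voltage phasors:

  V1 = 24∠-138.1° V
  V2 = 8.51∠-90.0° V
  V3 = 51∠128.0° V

Step 1 — Convert each phasor to rectangular form:
  V1 = 24·(cos(-138.1°) + j·sin(-138.1°)) = -17.86 - j16.03 V
  V2 = 8.51·(cos(-90.0°) + j·sin(-90.0°)) = 0 - j8.51 V
  V3 = 51·(cos(128.0°) + j·sin(128.0°)) = -31.4 + j40.19 V
Step 2 — Sum components: V_total = -49.26 + j15.65 V.
Step 3 — Convert to polar: |V_total| = 51.69 V, ∠V_total = 162.4°.

V_total = 51.69∠162.4° V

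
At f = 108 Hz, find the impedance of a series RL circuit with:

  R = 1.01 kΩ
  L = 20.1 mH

Step 1 — Angular frequency: ω = 2π·f = 2π·108 = 678.6 rad/s.
Step 2 — Component impedances:
  R: Z = R = 1010 Ω
  L: Z = jωL = j·678.6·0.0201 = 0 + j13.64 Ω
Step 3 — Series combination: Z_total = R + L = 1010 + j13.64 Ω = 1010∠0.8° Ω.

Z = 1010 + j13.64 Ω = 1010∠0.8° Ω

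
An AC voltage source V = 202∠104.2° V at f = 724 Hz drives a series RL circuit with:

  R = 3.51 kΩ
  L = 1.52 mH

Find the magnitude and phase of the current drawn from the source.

Step 1 — Angular frequency: ω = 2π·f = 2π·724 = 4549 rad/s.
Step 2 — Component impedances:
  R: Z = R = 3510 Ω
  L: Z = jωL = j·4549·0.00152 = 0 + j6.915 Ω
Step 3 — Series combination: Z_total = R + L = 3510 + j6.915 Ω = 3510∠0.1° Ω.
Step 4 — Source phasor: V = 202∠104.2° V = -49.55 + j195.8 V.
Step 5 — Ohm's law: I = V / Z_total = (-49.55 + j195.8) / (3510 + j6.915) = -0.01401 + j0.05582 A.
Step 6 — Convert to polar: |I| = 0.05755 A, ∠I = 104.1°.

I = 0.05755∠104.1° A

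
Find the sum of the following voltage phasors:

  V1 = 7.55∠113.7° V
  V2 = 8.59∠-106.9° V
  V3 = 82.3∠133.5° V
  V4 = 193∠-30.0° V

Step 1 — Convert each phasor to rectangular form:
  V1 = 7.55·(cos(113.7°) + j·sin(113.7°)) = -3.035 + j6.913 V
  V2 = 8.59·(cos(-106.9°) + j·sin(-106.9°)) = -2.497 - j8.219 V
  V3 = 82.3·(cos(133.5°) + j·sin(133.5°)) = -56.65 + j59.7 V
  V4 = 193·(cos(-30.0°) + j·sin(-30.0°)) = 167.1 - j96.5 V
Step 2 — Sum components: V_total = 105 - j38.11 V.
Step 3 — Convert to polar: |V_total| = 111.7 V, ∠V_total = -20.0°.

V_total = 111.7∠-20.0° V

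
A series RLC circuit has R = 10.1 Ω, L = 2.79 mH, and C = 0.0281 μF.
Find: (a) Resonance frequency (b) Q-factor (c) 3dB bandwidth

Step 1 — Resonance condition Im(Z)=0 gives ω₀ = 1/√(LC).
Step 2 — ω₀ = 1/√(0.00279·2.81e-08) = 1.129e+05 rad/s.
Step 3 — f₀ = ω₀/(2π) = 1.797e+04 Hz.
Step 4 — Series Q: Q = ω₀L/R = 1.129e+05·0.00279/10.1 = 31.2.
Step 5 — 3dB bandwidth: Δω = ω₀/Q = 3620 rad/s; BW = Δω/(2π) = 576.2 Hz.

(a) f₀ = 1.797e+04 Hz  (b) Q = 31.2  (c) BW = 576.2 Hz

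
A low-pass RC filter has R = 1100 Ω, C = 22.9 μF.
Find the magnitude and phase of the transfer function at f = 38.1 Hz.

Step 1 — Angular frequency: ω = 2π·38.1 = 239.4 rad/s.
Step 2 — Transfer function: H(jω) = 1/(1 + jωRC).
Step 3 — Denominator: 1 + jωRC = 1 + j·239.4·1100·2.29e-05 = 1 + j6.03.
Step 4 — H = 0.02676 - j0.1614.
Step 5 — Magnitude: |H| = 0.1636 (-15.7 dB); phase: φ = -80.6°.

|H| = 0.1636 (-15.7 dB), φ = -80.6°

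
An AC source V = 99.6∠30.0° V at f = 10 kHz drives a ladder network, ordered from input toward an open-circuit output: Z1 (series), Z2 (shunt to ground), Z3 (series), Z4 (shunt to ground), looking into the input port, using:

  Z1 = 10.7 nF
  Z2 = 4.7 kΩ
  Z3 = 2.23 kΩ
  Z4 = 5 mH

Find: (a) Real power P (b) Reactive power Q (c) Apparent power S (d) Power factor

Step 1 — Angular frequency: ω = 2π·f = 2π·1e+04 = 6.283e+04 rad/s.
Step 2 — Component impedances:
  Z1: Z = 1/(jωC) = -j/(ω·C) = 0 - j1487 Ω
  Z2: Z = R = 4700 Ω
  Z3: Z = R = 2230 Ω
  Z4: Z = jωL = j·6.283e+04·0.005 = 0 + j314.2 Ω
Step 3 — Ladder network (open output): work backward from the far end, alternating series and parallel combinations. Z_in = 1519 - j1343 Ω = 2028∠-41.5° Ω.
Step 4 — Source phasor: V = 99.6∠30.0° V = 86.26 + j49.8 V.
Step 5 — Current: I = V / Z = 0.0156 + j0.04658 A = 0.04912∠71.5° A.
Step 6 — Complex power: S = V·I* = 3.665 - j3.241 VA.
Step 7 — Real power: P = Re(S) = 3.665 W.
Step 8 — Reactive power: Q = Im(S) = -3.241 VAR.
Step 9 — Apparent power: |S| = 4.892 VA.
Step 10 — Power factor: PF = P/|S| = 0.7491 (leading).

(a) P = 3.665 W  (b) Q = -3.241 VAR  (c) S = 4.892 VA  (d) PF = 0.7491 (leading)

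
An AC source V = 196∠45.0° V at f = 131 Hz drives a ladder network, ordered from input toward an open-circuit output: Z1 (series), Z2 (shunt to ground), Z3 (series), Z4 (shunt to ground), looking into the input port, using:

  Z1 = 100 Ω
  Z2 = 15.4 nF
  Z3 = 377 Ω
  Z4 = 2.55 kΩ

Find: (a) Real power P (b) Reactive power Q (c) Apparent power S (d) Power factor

Step 1 — Angular frequency: ω = 2π·f = 2π·131 = 823.1 rad/s.
Step 2 — Component impedances:
  Z1: Z = R = 100 Ω
  Z2: Z = 1/(jωC) = -j/(ω·C) = 0 - j7.889e+04 Ω
  Z3: Z = R = 377 Ω
  Z4: Z = R = 2550 Ω
Step 3 — Ladder network (open output): work backward from the far end, alternating series and parallel combinations. Z_in = 3023 - j108.4 Ω = 3025∠-2.1° Ω.
Step 4 — Source phasor: V = 196∠45.0° V = 138.6 + j138.6 V.
Step 5 — Current: I = V / Z = 0.04414 + j0.04743 A = 0.0648∠47.1° A.
Step 6 — Complex power: S = V·I* = 12.69 - j0.4553 VA.
Step 7 — Real power: P = Re(S) = 12.69 W.
Step 8 — Reactive power: Q = Im(S) = -0.4553 VAR.
Step 9 — Apparent power: |S| = 12.7 VA.
Step 10 — Power factor: PF = P/|S| = 0.9994 (leading).

(a) P = 12.69 W  (b) Q = -0.4553 VAR  (c) S = 12.7 VA  (d) PF = 0.9994 (leading)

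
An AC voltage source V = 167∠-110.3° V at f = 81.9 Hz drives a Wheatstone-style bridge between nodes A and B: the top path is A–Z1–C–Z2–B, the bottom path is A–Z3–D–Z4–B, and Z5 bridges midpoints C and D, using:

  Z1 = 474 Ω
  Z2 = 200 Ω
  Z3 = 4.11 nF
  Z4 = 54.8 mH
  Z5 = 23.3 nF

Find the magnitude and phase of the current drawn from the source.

Step 1 — Angular frequency: ω = 2π·f = 2π·81.9 = 514.6 rad/s.
Step 2 — Component impedances:
  Z1: Z = R = 474 Ω
  Z2: Z = R = 200 Ω
  Z3: Z = 1/(jωC) = -j/(ω·C) = 0 - j4.728e+05 Ω
  Z4: Z = jωL = j·514.6·0.0548 = 0 + j28.2 Ω
  Z5: Z = 1/(jωC) = -j/(ω·C) = 0 - j8.34e+04 Ω
Step 3 — Bridge requires nodal analysis (the Z5 bridge couples midpoints C and D, so the two paths cannot be reduced to a simple series/parallel combination). Setting node B to ground and injecting 1 A at node A, the 3-node admittance system at A, C, D solves to V_A = Z_AB = 674 - j1.441 Ω = 674∠-0.1° Ω.
Step 4 — Source phasor: V = 167∠-110.3° V = -57.94 - j156.6 V.
Step 5 — Ohm's law: I = V / Z_total = (-57.94 - j156.6) / (674 - j1.441) = -0.08547 - j0.2326 A.
Step 6 — Convert to polar: |I| = 0.2478 A, ∠I = -110.2°.

I = 0.2478∠-110.2° A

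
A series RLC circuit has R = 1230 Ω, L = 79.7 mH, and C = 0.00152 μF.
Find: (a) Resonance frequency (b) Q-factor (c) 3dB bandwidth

Step 1 — Resonance condition Im(Z)=0 gives ω₀ = 1/√(LC).
Step 2 — ω₀ = 1/√(0.0797·1.52e-09) = 9.086e+04 rad/s.
Step 3 — f₀ = ω₀/(2π) = 1.446e+04 Hz.
Step 4 — Series Q: Q = ω₀L/R = 9.086e+04·0.0797/1230 = 5.887.
Step 5 — 3dB bandwidth: Δω = ω₀/Q = 1.543e+04 rad/s; BW = Δω/(2π) = 2456 Hz.

(a) f₀ = 1.446e+04 Hz  (b) Q = 5.887  (c) BW = 2456 Hz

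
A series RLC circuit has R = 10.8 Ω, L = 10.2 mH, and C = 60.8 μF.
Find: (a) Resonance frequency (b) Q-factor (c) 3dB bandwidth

Step 1 — Resonance: ω₀ = 1/√(LC) = 1/√(0.0102·6.08e-05) = 1270 rad/s.
Step 2 — f₀ = ω₀/(2π) = 202.1 Hz.
Step 3 — Series Q: Q = ω₀L/R = 1270·0.0102/10.8 = 1.199.
Step 4 — Bandwidth: Δω = ω₀/Q = 1059 rad/s; BW = Δω/(2π) = 168.5 Hz.

(a) f₀ = 202.1 Hz  (b) Q = 1.199  (c) BW = 168.5 Hz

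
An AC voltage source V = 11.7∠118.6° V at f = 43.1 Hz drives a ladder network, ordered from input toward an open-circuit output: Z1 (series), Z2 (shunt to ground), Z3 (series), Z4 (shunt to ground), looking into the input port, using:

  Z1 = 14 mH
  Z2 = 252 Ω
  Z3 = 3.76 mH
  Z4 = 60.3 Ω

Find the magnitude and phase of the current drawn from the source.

Step 1 — Angular frequency: ω = 2π·f = 2π·43.1 = 270.8 rad/s.
Step 2 — Component impedances:
  Z1: Z = jωL = j·270.8·0.014 = 0 + j3.791 Ω
  Z2: Z = R = 252 Ω
  Z3: Z = jωL = j·270.8·0.00376 = 0 + j1.018 Ω
  Z4: Z = R = 60.3 Ω
Step 3 — Ladder network (open output): work backward from the far end, alternating series and parallel combinations. Z_in = 48.66 + j4.454 Ω = 48.86∠5.2° Ω.
Step 4 — Source phasor: V = 11.7∠118.6° V = -5.601 + j10.27 V.
Step 5 — Ohm's law: I = V / Z_total = (-5.601 + j10.27) / (48.66 + j4.454) = -0.09498 + j0.2198 A.
Step 6 — Convert to polar: |I| = 0.2394 A, ∠I = 113.4°.

I = 0.2394∠113.4° A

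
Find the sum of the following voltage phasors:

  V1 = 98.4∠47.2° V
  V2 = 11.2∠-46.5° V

Step 1 — Convert each phasor to rectangular form:
  V1 = 98.4·(cos(47.2°) + j·sin(47.2°)) = 66.86 + j72.2 V
  V2 = 11.2·(cos(-46.5°) + j·sin(-46.5°)) = 7.71 - j8.124 V
Step 2 — Sum components: V_total = 74.57 + j64.07 V.
Step 3 — Convert to polar: |V_total| = 98.31 V, ∠V_total = 40.7°.

V_total = 98.31∠40.7° V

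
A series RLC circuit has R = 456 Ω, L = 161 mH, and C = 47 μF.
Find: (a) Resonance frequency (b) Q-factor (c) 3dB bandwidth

Step 1 — Resonance: ω₀ = 1/√(LC) = 1/√(0.161·4.7e-05) = 363.5 rad/s.
Step 2 — f₀ = ω₀/(2π) = 57.86 Hz.
Step 3 — Series Q: Q = ω₀L/R = 363.5·0.161/456 = 0.1284.
Step 4 — Bandwidth: Δω = ω₀/Q = 2832 rad/s; BW = Δω/(2π) = 450.8 Hz.

(a) f₀ = 57.86 Hz  (b) Q = 0.1284  (c) BW = 450.8 Hz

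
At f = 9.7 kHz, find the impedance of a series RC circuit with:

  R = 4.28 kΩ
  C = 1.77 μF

Step 1 — Angular frequency: ω = 2π·f = 2π·9700 = 6.095e+04 rad/s.
Step 2 — Component impedances:
  R: Z = R = 4280 Ω
  C: Z = 1/(jωC) = -j/(ω·C) = 0 - j9.27 Ω
Step 3 — Series combination: Z_total = R + C = 4280 - j9.27 Ω = 4280∠-0.1° Ω.

Z = 4280 - j9.27 Ω = 4280∠-0.1° Ω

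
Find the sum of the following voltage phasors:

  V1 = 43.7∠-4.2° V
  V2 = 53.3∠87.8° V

Step 1 — Convert each phasor to rectangular form:
  V1 = 43.7·(cos(-4.2°) + j·sin(-4.2°)) = 43.58 - j3.201 V
  V2 = 53.3·(cos(87.8°) + j·sin(87.8°)) = 2.046 + j53.26 V
Step 2 — Sum components: V_total = 45.63 + j50.06 V.
Step 3 — Convert to polar: |V_total| = 67.73 V, ∠V_total = 47.7°.

V_total = 67.73∠47.7° V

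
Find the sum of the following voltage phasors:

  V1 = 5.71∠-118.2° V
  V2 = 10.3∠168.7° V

Step 1 — Convert each phasor to rectangular form:
  V1 = 5.71·(cos(-118.2°) + j·sin(-118.2°)) = -2.698 - j5.032 V
  V2 = 10.3·(cos(168.7°) + j·sin(168.7°)) = -10.1 + j2.018 V
Step 2 — Sum components: V_total = -12.8 - j3.014 V.
Step 3 — Convert to polar: |V_total| = 13.15 V, ∠V_total = -166.7°.

V_total = 13.15∠-166.7° V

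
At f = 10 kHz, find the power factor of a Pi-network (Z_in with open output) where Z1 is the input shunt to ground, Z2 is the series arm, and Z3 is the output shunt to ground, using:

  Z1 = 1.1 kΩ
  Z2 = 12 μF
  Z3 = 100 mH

Step 1 — Angular frequency: ω = 2π·f = 2π·1e+04 = 6.283e+04 rad/s.
Step 2 — Component impedances:
  Z1: Z = R = 1100 Ω
  Z2: Z = 1/(jωC) = -j/(ω·C) = 0 - j1.326 Ω
  Z3: Z = jωL = j·6.283e+04·0.1 = 0 + j6283 Ω
Step 3 — With open output, the series arm Z2 and the output shunt Z3 appear in series to ground: Z2 + Z3 = 0 + j6282 Ω.
Step 4 — Parallel with input shunt Z1: Z_in = Z1 || (Z2 + Z3) = 1067 + j186.9 Ω = 1084∠9.9° Ω.
Step 5 — Power factor: PF = cos(φ) = Re(Z)/|Z| = 1067.3/1083.5 = 0.985.
Step 6 — Type: Im(Z) = 186.9 ⇒ lagging (phase φ = 9.9°).

PF = 0.985 (lagging, φ = 9.9°)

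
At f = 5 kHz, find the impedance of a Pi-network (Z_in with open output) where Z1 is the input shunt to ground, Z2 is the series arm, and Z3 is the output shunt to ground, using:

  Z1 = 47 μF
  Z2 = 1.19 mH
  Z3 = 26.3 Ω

Step 1 — Angular frequency: ω = 2π·f = 2π·5000 = 3.142e+04 rad/s.
Step 2 — Component impedances:
  Z1: Z = 1/(jωC) = -j/(ω·C) = 0 - j0.6773 Ω
  Z2: Z = jωL = j·3.142e+04·0.00119 = 0 + j37.38 Ω
  Z3: Z = R = 26.3 Ω
Step 3 — With open output, the series arm Z2 and the output shunt Z3 appear in series to ground: Z2 + Z3 = 26.3 + j37.38 Ω.
Step 4 — Parallel with input shunt Z1: Z_in = Z1 || (Z2 + Z3) = 0.005916 - j0.6855 Ω = 0.6855∠-89.5° Ω.

Z = 0.005916 - j0.6855 Ω = 0.6855∠-89.5° Ω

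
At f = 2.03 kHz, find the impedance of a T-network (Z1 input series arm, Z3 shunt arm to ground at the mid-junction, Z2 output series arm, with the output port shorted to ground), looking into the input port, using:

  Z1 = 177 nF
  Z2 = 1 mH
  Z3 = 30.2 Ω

Step 1 — Angular frequency: ω = 2π·f = 2π·2030 = 1.275e+04 rad/s.
Step 2 — Component impedances:
  Z1: Z = 1/(jωC) = -j/(ω·C) = 0 - j442.9 Ω
  Z2: Z = jωL = j·1.275e+04·0.001 = 0 + j12.75 Ω
  Z3: Z = R = 30.2 Ω
Step 3 — With the output port shorted to ground, the output series arm Z2 runs from the junction to ground; the shunt arm Z3 also runs from the junction to ground. They appear in parallel: Z3 || Z2 = 4.572 + j10.82 Ω.
Step 4 — Series with input arm Z1: Z_in = Z1 + (Z3 || Z2) = 4.572 - j432.1 Ω = 432.1∠-89.4° Ω.

Z = 4.572 - j432.1 Ω = 432.1∠-89.4° Ω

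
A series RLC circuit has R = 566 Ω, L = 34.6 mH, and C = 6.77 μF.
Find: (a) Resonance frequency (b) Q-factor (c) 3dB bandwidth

Step 1 — Resonance: ω₀ = 1/√(LC) = 1/√(0.0346·6.77e-06) = 2066 rad/s.
Step 2 — f₀ = ω₀/(2π) = 328.8 Hz.
Step 3 — Series Q: Q = ω₀L/R = 2066·0.0346/566 = 0.1263.
Step 4 — Bandwidth: Δω = ω₀/Q = 1.636e+04 rad/s; BW = Δω/(2π) = 2604 Hz.

(a) f₀ = 328.8 Hz  (b) Q = 0.1263  (c) BW = 2604 Hz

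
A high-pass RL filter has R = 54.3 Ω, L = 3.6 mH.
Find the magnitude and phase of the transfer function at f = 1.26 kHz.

Step 1 — Angular frequency: ω = 2π·1260 = 7917 rad/s.
Step 2 — Transfer function: H(jω) = jωL/(R + jωL).
Step 3 — Numerator jωL = j·28.5; denominator R + jωL = 54.3 + j28.5.
Step 4 — H = 0.216 + j0.4115.
Step 5 — Magnitude: |H| = 0.4647 (-6.7 dB); phase: φ = 62.3°.

|H| = 0.4647 (-6.7 dB), φ = 62.3°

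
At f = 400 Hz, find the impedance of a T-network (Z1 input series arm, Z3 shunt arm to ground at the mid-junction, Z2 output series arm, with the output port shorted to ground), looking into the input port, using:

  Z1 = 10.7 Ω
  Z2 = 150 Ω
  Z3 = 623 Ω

Step 1 — Angular frequency: ω = 2π·f = 2π·400 = 2513 rad/s.
Step 2 — Component impedances:
  Z1: Z = R = 10.7 Ω
  Z2: Z = R = 150 Ω
  Z3: Z = R = 623 Ω
Step 3 — With the output port shorted to ground, the output series arm Z2 runs from the junction to ground; the shunt arm Z3 also runs from the junction to ground. They appear in parallel: Z3 || Z2 = 120.9 Ω.
Step 4 — Series with input arm Z1: Z_in = Z1 + (Z3 || Z2) = 131.6 Ω = 131.6∠0.0° Ω.

Z = 131.6 Ω = 131.6∠0.0° Ω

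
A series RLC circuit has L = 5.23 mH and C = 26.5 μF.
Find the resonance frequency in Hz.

Step 1 — Resonance condition Im(Z)=0 gives ω₀ = 1/√(LC).
Step 2 — ω₀ = 1/√(0.00523·2.65e-05) = 2686 rad/s.
Step 3 — f₀ = ω₀/(2π) = 427.5 Hz.

f₀ = 427.5 Hz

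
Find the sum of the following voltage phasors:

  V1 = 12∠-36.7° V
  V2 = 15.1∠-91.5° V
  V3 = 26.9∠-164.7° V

Step 1 — Convert each phasor to rectangular form:
  V1 = 12·(cos(-36.7°) + j·sin(-36.7°)) = 9.621 - j7.172 V
  V2 = 15.1·(cos(-91.5°) + j·sin(-91.5°)) = -0.3953 - j15.09 V
  V3 = 26.9·(cos(-164.7°) + j·sin(-164.7°)) = -25.95 - j7.098 V
Step 2 — Sum components: V_total = -16.72 - j29.36 V.
Step 3 — Convert to polar: |V_total| = 33.79 V, ∠V_total = -119.7°.

V_total = 33.79∠-119.7° V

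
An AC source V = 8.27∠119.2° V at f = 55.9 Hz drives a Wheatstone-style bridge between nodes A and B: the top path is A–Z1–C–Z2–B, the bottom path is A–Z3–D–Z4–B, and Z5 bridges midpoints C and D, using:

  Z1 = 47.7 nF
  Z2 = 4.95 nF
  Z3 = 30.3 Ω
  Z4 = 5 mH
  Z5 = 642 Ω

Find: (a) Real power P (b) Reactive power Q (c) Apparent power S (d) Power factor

Step 1 — Angular frequency: ω = 2π·f = 2π·55.9 = 351.2 rad/s.
Step 2 — Component impedances:
  Z1: Z = 1/(jωC) = -j/(ω·C) = 0 - j5.969e+04 Ω
  Z2: Z = 1/(jωC) = -j/(ω·C) = 0 - j5.752e+05 Ω
  Z3: Z = R = 30.3 Ω
  Z4: Z = jωL = j·351.2·0.005 = 0 + j1.756 Ω
  Z5: Z = R = 642 Ω
Step 3 — Bridge requires nodal analysis (the Z5 bridge couples midpoints C and D, so the two paths cannot be reduced to a simple series/parallel combination). Setting node B to ground and injecting 1 A at node A, the 3-node admittance system at A, C, D solves to V_A = Z_AB = 30.3 + j1.741 Ω = 30.35∠3.3° Ω.
Step 4 — Source phasor: V = 8.27∠119.2° V = -4.035 + j7.219 V.
Step 5 — Current: I = V / Z = -0.1191 + j0.2451 A = 0.2725∠115.9° A.
Step 6 — Complex power: S = V·I* = 2.25 + j0.1293 VA.
Step 7 — Real power: P = Re(S) = 2.25 W.
Step 8 — Reactive power: Q = Im(S) = 0.1293 VAR.
Step 9 — Apparent power: |S| = 2.253 VA.
Step 10 — Power factor: PF = P/|S| = 0.9984 (lagging).

(a) P = 2.25 W  (b) Q = 0.1293 VAR  (c) S = 2.253 VA  (d) PF = 0.9984 (lagging)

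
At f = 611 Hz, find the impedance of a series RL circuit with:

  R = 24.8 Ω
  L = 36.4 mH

Step 1 — Angular frequency: ω = 2π·f = 2π·611 = 3839 rad/s.
Step 2 — Component impedances:
  R: Z = R = 24.8 Ω
  L: Z = jωL = j·3839·0.0364 = 0 + j139.7 Ω
Step 3 — Series combination: Z_total = R + L = 24.8 + j139.7 Ω = 141.9∠79.9° Ω.

Z = 24.8 + j139.7 Ω = 141.9∠79.9° Ω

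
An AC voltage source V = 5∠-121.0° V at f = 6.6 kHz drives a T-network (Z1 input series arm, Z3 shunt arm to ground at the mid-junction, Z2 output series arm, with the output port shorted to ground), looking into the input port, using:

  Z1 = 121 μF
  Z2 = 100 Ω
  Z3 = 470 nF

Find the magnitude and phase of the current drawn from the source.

Step 1 — Angular frequency: ω = 2π·f = 2π·6600 = 4.147e+04 rad/s.
Step 2 — Component impedances:
  Z1: Z = 1/(jωC) = -j/(ω·C) = 0 - j0.1993 Ω
  Z2: Z = R = 100 Ω
  Z3: Z = 1/(jωC) = -j/(ω·C) = 0 - j51.31 Ω
Step 3 — With the output port shorted to ground, the output series arm Z2 runs from the junction to ground; the shunt arm Z3 also runs from the junction to ground. They appear in parallel: Z3 || Z2 = 20.84 - j40.62 Ω.
Step 4 — Series with input arm Z1: Z_in = Z1 + (Z3 || Z2) = 20.84 - j40.81 Ω = 45.83∠-63.0° Ω.
Step 5 — Source phasor: V = 5∠-121.0° V = -2.575 - j4.286 V.
Step 6 — Ohm's law: I = V / Z_total = (-2.575 - j4.286) / (20.84 - j40.81) = 0.05774 - j0.09258 A.
Step 7 — Convert to polar: |I| = 0.1091 A, ∠I = -58.0°.

I = 0.1091∠-58.0° A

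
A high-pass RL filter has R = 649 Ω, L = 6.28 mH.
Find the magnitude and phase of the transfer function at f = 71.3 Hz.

Step 1 — Angular frequency: ω = 2π·71.3 = 448 rad/s.
Step 2 — Transfer function: H(jω) = jωL/(R + jωL).
Step 3 — Numerator jωL = j·2.813; denominator R + jωL = 649 + j2.813.
Step 4 — H = 1.879e-05 + j0.004335.
Step 5 — Magnitude: |H| = 0.004335 (-47.3 dB); phase: φ = 89.8°.

|H| = 0.004335 (-47.3 dB), φ = 89.8°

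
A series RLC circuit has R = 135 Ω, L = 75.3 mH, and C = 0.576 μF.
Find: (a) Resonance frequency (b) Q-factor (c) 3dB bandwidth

Step 1 — Resonance: ω₀ = 1/√(LC) = 1/√(0.0753·5.76e-07) = 4802 rad/s.
Step 2 — f₀ = ω₀/(2π) = 764.2 Hz.
Step 3 — Series Q: Q = ω₀L/R = 4802·0.0753/135 = 2.678.
Step 4 — Bandwidth: Δω = ω₀/Q = 1793 rad/s; BW = Δω/(2π) = 285.3 Hz.

(a) f₀ = 764.2 Hz  (b) Q = 2.678  (c) BW = 285.3 Hz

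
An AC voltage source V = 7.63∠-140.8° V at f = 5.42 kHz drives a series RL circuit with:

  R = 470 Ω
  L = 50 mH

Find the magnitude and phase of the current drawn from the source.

Step 1 — Angular frequency: ω = 2π·f = 2π·5420 = 3.405e+04 rad/s.
Step 2 — Component impedances:
  R: Z = R = 470 Ω
  L: Z = jωL = j·3.405e+04·0.05 = 0 + j1703 Ω
Step 3 — Series combination: Z_total = R + L = 470 + j1703 Ω = 1766∠74.6° Ω.
Step 4 — Source phasor: V = 7.63∠-140.8° V = -5.913 - j4.822 V.
Step 5 — Ohm's law: I = V / Z_total = (-5.913 - j4.822) / (470 + j1703) = -0.003522 + j0.0025 A.
Step 6 — Convert to polar: |I| = 0.004319 A, ∠I = 144.6°.

I = 0.004319∠144.6° A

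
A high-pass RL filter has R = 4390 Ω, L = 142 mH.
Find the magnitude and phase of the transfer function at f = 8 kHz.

Step 1 — Angular frequency: ω = 2π·8000 = 5.027e+04 rad/s.
Step 2 — Transfer function: H(jω) = jωL/(R + jωL).
Step 3 — Numerator jωL = j·7138; denominator R + jωL = 4390 + j7138.
Step 4 — H = 0.7255 + j0.4462.
Step 5 — Magnitude: |H| = 0.8518 (-1.4 dB); phase: φ = 31.6°.

|H| = 0.8518 (-1.4 dB), φ = 31.6°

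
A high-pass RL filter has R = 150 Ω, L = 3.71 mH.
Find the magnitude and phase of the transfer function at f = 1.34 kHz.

Step 1 — Angular frequency: ω = 2π·1340 = 8419 rad/s.
Step 2 — Transfer function: H(jω) = jωL/(R + jωL).
Step 3 — Numerator jωL = j·31.24; denominator R + jωL = 150 + j31.24.
Step 4 — H = 0.04156 + j0.1996.
Step 5 — Magnitude: |H| = 0.2039 (-13.8 dB); phase: φ = 78.2°.

|H| = 0.2039 (-13.8 dB), φ = 78.2°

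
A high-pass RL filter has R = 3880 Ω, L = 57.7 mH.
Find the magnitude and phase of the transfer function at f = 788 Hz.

Step 1 — Angular frequency: ω = 2π·788 = 4951 rad/s.
Step 2 — Transfer function: H(jω) = jωL/(R + jωL).
Step 3 — Numerator jωL = j·285.7; denominator R + jωL = 3880 + j285.7.
Step 4 — H = 0.005392 + j0.07323.
Step 5 — Magnitude: |H| = 0.07343 (-22.7 dB); phase: φ = 85.8°.

|H| = 0.07343 (-22.7 dB), φ = 85.8°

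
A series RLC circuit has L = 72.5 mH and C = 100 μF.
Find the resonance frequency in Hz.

Step 1 — Resonance condition Im(Z)=0 gives ω₀ = 1/√(LC).
Step 2 — ω₀ = 1/√(0.0725·0.0001) = 371.4 rad/s.
Step 3 — f₀ = ω₀/(2π) = 59.11 Hz.

f₀ = 59.11 Hz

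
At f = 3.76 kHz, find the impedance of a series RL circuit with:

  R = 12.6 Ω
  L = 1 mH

Step 1 — Angular frequency: ω = 2π·f = 2π·3760 = 2.362e+04 rad/s.
Step 2 — Component impedances:
  R: Z = R = 12.6 Ω
  L: Z = jωL = j·2.362e+04·0.001 = 0 + j23.62 Ω
Step 3 — Series combination: Z_total = R + L = 12.6 + j23.62 Ω = 26.77∠61.9° Ω.

Z = 12.6 + j23.62 Ω = 26.77∠61.9° Ω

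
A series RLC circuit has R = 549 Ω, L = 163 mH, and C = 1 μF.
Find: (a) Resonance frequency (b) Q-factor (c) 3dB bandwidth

Step 1 — Resonance: ω₀ = 1/√(LC) = 1/√(0.163·1e-06) = 2477 rad/s.
Step 2 — f₀ = ω₀/(2π) = 394.2 Hz.
Step 3 — Series Q: Q = ω₀L/R = 2477·0.163/549 = 0.7354.
Step 4 — Bandwidth: Δω = ω₀/Q = 3368 rad/s; BW = Δω/(2π) = 536 Hz.

(a) f₀ = 394.2 Hz  (b) Q = 0.7354  (c) BW = 536 Hz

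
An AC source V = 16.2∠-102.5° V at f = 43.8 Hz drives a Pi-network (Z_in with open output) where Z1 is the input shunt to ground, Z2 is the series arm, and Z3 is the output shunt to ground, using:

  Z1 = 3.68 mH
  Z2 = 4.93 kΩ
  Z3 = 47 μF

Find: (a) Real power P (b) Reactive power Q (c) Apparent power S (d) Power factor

Step 1 — Angular frequency: ω = 2π·f = 2π·43.8 = 275.2 rad/s.
Step 2 — Component impedances:
  Z1: Z = jωL = j·275.2·0.00368 = 0 + j1.013 Ω
  Z2: Z = R = 4930 Ω
  Z3: Z = 1/(jωC) = -j/(ω·C) = 0 - j77.31 Ω
Step 3 — With open output, the series arm Z2 and the output shunt Z3 appear in series to ground: Z2 + Z3 = 4930 - j77.31 Ω.
Step 4 — Parallel with input shunt Z1: Z_in = Z1 || (Z2 + Z3) = 0.000208 + j1.013 Ω = 1.013∠90.0° Ω.
Step 5 — Source phasor: V = 16.2∠-102.5° V = -3.506 - j15.82 V.
Step 6 — Current: I = V / Z = -15.62 + j3.459 A = 16∠167.5° A.
Step 7 — Complex power: S = V·I* = 0.05322 + j259.1 VA.
Step 8 — Real power: P = Re(S) = 0.05322 W.
Step 9 — Reactive power: Q = Im(S) = 259.1 VAR.
Step 10 — Apparent power: |S| = 259.1 VA.
Step 11 — Power factor: PF = P/|S| = 0.0002054 (lagging).

(a) P = 0.05322 W  (b) Q = 259.1 VAR  (c) S = 259.1 VA  (d) PF = 0.0002054 (lagging)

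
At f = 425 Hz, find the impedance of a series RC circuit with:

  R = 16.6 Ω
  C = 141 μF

Step 1 — Angular frequency: ω = 2π·f = 2π·425 = 2670 rad/s.
Step 2 — Component impedances:
  R: Z = R = 16.6 Ω
  C: Z = 1/(jωC) = -j/(ω·C) = 0 - j2.656 Ω
Step 3 — Series combination: Z_total = R + C = 16.6 - j2.656 Ω = 16.81∠-9.1° Ω.

Z = 16.6 - j2.656 Ω = 16.81∠-9.1° Ω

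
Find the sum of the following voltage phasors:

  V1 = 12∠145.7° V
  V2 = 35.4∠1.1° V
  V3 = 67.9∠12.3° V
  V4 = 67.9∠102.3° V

Step 1 — Convert each phasor to rectangular form:
  V1 = 12·(cos(145.7°) + j·sin(145.7°)) = -9.913 + j6.762 V
  V2 = 35.4·(cos(1.1°) + j·sin(1.1°)) = 35.39 + j0.6796 V
  V3 = 67.9·(cos(12.3°) + j·sin(12.3°)) = 66.34 + j14.46 V
  V4 = 67.9·(cos(102.3°) + j·sin(102.3°)) = -14.46 + j66.34 V
Step 2 — Sum components: V_total = 77.36 + j88.25 V.
Step 3 — Convert to polar: |V_total| = 117.4 V, ∠V_total = 48.8°.

V_total = 117.4∠48.8° V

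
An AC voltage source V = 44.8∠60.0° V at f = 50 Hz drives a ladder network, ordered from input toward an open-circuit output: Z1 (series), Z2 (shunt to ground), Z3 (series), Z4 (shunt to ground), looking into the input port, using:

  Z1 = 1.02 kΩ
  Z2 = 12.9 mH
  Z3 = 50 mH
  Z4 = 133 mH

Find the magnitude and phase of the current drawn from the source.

Step 1 — Angular frequency: ω = 2π·f = 2π·50 = 314.2 rad/s.
Step 2 — Component impedances:
  Z1: Z = R = 1020 Ω
  Z2: Z = jωL = j·314.2·0.0129 = 0 + j4.053 Ω
  Z3: Z = jωL = j·314.2·0.05 = 0 + j15.71 Ω
  Z4: Z = jωL = j·314.2·0.133 = 0 + j41.78 Ω
Step 3 — Ladder network (open output): work backward from the far end, alternating series and parallel combinations. Z_in = 1020 + j3.786 Ω = 1020∠0.2° Ω.
Step 4 — Source phasor: V = 44.8∠60.0° V = 22.4 + j38.8 V.
Step 5 — Ohm's law: I = V / Z_total = (22.4 + j38.8) / (1020 + j3.786) = 0.0221 + j0.03796 A.
Step 6 — Convert to polar: |I| = 0.04392 A, ∠I = 59.8°.

I = 0.04392∠59.8° A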